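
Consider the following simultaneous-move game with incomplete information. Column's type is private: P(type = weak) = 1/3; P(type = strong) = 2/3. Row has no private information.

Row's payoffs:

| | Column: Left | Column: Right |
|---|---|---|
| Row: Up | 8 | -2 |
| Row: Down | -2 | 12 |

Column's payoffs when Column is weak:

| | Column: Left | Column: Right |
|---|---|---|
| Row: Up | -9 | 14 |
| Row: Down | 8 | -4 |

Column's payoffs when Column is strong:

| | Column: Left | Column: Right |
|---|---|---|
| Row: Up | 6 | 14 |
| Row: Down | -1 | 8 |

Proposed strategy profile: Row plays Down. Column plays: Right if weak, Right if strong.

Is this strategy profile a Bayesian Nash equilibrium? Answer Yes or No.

No

Row plays Down: E[Down] = 1/3·(12) + 2/3·(12) = 12; E[Up] = -2. Best-responding. ✓
Column (type weak), facing Down: Left gives 8, Right gives -4. Proposed Right is not best — profitable deviation exists. ✗
Column (type strong), facing Down: Left gives -1, Right gives 8. Proposed Right is best. ✓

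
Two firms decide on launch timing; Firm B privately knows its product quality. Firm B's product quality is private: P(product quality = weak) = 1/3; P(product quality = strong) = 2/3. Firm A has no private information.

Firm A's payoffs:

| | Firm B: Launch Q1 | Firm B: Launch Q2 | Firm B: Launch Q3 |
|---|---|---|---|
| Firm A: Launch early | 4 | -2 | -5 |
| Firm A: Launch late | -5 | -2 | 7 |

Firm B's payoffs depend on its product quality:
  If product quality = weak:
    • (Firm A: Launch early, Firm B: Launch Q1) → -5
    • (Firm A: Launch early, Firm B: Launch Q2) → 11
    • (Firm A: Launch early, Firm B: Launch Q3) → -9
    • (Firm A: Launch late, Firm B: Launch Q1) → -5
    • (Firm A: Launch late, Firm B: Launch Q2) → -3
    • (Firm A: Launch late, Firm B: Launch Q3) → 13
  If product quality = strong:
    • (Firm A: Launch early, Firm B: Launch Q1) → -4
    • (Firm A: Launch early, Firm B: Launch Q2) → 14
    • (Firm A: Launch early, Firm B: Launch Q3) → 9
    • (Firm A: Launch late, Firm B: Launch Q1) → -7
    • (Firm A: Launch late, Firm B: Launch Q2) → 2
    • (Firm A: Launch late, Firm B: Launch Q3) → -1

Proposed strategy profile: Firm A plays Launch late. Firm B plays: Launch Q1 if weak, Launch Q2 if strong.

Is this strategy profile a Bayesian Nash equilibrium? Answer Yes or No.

No

Firm A plays Launch late: E[Launch late] = 1/3·(-5) + 2/3·(-2) = -3; E[Launch early] = 0. Not best-responding. ✗
Firm B (product quality weak), facing Launch late: Launch Q1 gives -5, Launch Q2 gives -3, Launch Q3 gives 13. Proposed Launch Q1 is not best — profitable deviation exists. ✗
Firm B (product quality strong), facing Launch late: Launch Q1 gives -7, Launch Q2 gives 2, Launch Q3 gives -1. Proposed Launch Q2 is best. ✓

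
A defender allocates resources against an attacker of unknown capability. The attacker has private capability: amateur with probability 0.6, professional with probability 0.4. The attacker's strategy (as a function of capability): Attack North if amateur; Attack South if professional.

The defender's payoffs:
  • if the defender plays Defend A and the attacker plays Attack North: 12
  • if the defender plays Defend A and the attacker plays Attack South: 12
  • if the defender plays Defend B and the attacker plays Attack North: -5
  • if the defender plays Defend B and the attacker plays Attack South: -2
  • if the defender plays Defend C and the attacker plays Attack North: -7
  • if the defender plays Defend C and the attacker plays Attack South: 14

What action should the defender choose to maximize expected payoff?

Compute the defender's expected payoff for each action, taking the expectation over the attacker's type.
E[Defend A] = 0.6·(12) + 0.4·(12) = 12
E[Defend B] = 0.6·(-5) + 0.4·(-2) = -3.8
E[Defend C] = 0.6·(-7) + 0.4·(14) = 1.4
Best response: Defend A (12 is the largest).

Defend A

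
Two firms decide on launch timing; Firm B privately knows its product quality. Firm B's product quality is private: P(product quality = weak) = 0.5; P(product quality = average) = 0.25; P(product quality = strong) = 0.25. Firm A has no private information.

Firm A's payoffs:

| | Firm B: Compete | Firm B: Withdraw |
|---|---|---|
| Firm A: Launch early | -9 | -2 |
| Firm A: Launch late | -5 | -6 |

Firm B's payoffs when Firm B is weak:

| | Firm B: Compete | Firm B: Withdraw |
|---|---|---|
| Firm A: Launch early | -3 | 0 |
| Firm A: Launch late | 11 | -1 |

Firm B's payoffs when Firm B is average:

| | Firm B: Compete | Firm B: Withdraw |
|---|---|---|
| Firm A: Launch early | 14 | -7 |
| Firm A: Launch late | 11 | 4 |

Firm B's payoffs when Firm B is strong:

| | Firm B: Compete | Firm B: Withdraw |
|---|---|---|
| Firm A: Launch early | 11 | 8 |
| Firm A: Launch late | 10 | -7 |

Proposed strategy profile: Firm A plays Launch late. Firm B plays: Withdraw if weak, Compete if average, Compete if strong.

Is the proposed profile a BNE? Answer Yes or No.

No

Firm A plays Launch late: E[Launch late] = 0.5·(-6) + 0.25·(-5) + 0.25·(-5) = -5.5; E[Launch early] = -5.5. Best-responding. ✓
Firm B (product quality weak), facing Launch late: Compete gives 11, Withdraw gives -1. Proposed Withdraw is not best — profitable deviation exists. ✗
Firm B (product quality average), facing Launch late: Compete gives 11, Withdraw gives 4. Proposed Compete is best. ✓
Firm B (product quality strong), facing Launch late: Compete gives 10, Withdraw gives -7. Proposed Compete is best. ✓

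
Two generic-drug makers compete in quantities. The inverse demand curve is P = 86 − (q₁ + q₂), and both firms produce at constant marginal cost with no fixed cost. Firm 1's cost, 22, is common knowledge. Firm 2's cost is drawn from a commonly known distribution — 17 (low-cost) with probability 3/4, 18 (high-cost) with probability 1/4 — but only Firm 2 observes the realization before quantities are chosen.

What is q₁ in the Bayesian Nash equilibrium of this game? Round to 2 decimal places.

Type-c best response for Firm 2: q₂(c) = (86 − c)/2 − q₁/2.
Firm 1 maximizes expected profit; its first-order condition is 86 − 2q₁ − E[q₂] − 22 = 0.
Substituting E[q₂] and solving: E[c₂] = 17.25, so q₁ = (86 − 2·22 + 17.25)/3 = 19.75.

19.75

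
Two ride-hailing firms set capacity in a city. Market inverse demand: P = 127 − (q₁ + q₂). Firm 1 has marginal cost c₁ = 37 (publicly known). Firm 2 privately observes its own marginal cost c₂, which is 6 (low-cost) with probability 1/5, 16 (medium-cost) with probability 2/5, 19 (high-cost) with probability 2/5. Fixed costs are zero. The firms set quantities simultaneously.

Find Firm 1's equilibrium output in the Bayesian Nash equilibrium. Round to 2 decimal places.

Type-c best response for Firm 2: q₂(c) = (127 − c)/2 − q₁/2.
Firm 1 maximizes expected profit; its first-order condition is 127 − 2q₁ − E[q₂] − 37 = 0.
Substituting E[q₂] and solving: E[c₂] = 15.2, so q₁ = (127 − 2·37 + 15.2)/3 = 22.7333.

22.73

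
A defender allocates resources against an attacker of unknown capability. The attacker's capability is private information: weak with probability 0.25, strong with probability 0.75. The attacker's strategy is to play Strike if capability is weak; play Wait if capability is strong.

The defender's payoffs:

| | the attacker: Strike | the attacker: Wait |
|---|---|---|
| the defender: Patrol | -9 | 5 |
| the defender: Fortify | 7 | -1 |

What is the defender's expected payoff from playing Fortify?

1

E[Fortify] = 0.25·7 + 0.75·(-1) = 1.75 + (-0.75) = 1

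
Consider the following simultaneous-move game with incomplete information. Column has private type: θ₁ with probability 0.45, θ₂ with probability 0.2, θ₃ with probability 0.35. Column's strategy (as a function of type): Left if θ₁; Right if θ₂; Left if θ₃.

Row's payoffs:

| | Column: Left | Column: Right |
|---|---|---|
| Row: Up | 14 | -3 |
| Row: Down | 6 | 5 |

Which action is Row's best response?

Up

E[Up] = 0.45·(14) + 0.2·(-3) + 0.35·(14) = 10.6
E[Down] = 0.45·(6) + 0.2·(5) + 0.35·(6) = 5.8
Best response: Up (10.6 is the largest).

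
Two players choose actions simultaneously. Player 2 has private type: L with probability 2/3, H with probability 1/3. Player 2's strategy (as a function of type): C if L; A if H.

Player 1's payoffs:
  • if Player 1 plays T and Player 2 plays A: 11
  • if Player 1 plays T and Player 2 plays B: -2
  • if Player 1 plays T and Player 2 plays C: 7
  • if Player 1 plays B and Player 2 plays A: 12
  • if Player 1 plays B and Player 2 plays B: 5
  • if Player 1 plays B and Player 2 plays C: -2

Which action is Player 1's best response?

T

E[T] = 2/3·(7) + 1/3·(11) = 25/3
E[B] = 2/3·(-2) + 1/3·(12) = 8/3
Best response: T (25/3 is the largest).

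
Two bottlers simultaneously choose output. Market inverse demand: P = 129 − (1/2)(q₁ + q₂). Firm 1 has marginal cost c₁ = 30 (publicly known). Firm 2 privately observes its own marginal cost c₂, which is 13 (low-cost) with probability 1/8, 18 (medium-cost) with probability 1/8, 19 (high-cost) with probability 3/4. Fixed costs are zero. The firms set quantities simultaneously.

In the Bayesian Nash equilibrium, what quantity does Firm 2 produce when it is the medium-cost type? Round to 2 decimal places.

81.96

Each type of Firm 2 best-responds to q₁; Firm 1 best-responds to the expected q₂ over Firm 2's types.
Firm 2 with cost c maximizes (129 − (1/2)(q₁+q₂) − c)·q₂, giving q₂(c) = (129 − c − (1/2)q₁).
E[c₂] = 1/8·13 + 1/8·18 + 3/4·19 = 18.125
Firm 1's FOC against E[q₂] yields q₁ = (129 − 2·30 + E[c₂])/(3/2) = (129 − 60 + 18.125)/(3/2) = 58.0833.
q₂(medium-cost) = (129 − 18 − (1/2)·58.0833) = 81.9583.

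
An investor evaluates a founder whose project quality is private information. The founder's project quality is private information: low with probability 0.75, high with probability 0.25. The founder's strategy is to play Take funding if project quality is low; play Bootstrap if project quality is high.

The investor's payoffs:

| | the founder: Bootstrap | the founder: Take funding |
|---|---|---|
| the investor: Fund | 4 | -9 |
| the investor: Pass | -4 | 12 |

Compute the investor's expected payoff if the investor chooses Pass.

8

E[Pass] = 0.75·12 + 0.25·(-4) = 9 + (-1) = 8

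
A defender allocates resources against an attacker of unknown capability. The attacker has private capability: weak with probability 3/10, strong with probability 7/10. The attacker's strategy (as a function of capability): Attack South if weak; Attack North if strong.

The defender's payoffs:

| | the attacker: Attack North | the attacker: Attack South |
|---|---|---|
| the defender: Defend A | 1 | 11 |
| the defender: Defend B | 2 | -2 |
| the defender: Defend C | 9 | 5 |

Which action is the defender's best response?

Compute the defender's expected payoff for each action, taking the expectation over the attacker's type.
E[Defend A] = 3/10·(11) + 7/10·(1) = 4
E[Defend B] = 3/10·(-2) + 7/10·(2) = 4/5
E[Defend C] = 3/10·(5) + 7/10·(9) = 39/5
Best response: Defend C (39/5 is the largest).

Defend C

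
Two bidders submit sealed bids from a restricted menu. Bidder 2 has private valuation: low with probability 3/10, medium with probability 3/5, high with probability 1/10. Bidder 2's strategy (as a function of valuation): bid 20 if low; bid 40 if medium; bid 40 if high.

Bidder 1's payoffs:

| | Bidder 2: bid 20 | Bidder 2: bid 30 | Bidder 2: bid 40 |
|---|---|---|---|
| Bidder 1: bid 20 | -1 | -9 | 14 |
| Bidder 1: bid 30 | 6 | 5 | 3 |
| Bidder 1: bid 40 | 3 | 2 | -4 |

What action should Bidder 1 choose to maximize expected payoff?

E[bid 20] = 3/10·(-1) + 3/5·(14) + 1/10·(14) = 19/2
E[bid 30] = 3/10·(6) + 3/5·(3) + 1/10·(3) = 39/10
E[bid 40] = 3/10·(3) + 3/5·(-4) + 1/10·(-4) = -19/10
Best response: bid 20 (19/2 is the largest).

bid 20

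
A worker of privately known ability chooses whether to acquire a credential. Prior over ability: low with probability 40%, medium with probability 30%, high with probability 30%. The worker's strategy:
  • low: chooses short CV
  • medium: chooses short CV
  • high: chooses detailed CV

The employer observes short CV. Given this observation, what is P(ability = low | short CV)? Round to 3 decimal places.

0.571

P(short CV) = 0.4·1 + 0.3·1 + 0.3·0 = 0.7
P(low | short CV) = (0.4·1) / 0.7 = 0.4 / 0.7 = 0.571429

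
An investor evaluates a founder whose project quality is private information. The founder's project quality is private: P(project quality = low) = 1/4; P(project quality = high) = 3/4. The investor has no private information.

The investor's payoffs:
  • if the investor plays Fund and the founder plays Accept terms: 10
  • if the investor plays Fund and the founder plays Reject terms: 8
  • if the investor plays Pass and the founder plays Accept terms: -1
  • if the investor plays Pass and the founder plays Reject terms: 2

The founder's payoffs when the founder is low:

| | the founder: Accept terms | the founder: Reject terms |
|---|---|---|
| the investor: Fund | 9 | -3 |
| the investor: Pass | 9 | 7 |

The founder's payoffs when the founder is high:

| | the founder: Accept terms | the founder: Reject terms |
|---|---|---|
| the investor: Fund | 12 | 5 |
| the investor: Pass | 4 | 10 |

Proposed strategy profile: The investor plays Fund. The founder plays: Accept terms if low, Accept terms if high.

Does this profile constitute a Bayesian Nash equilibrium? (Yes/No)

A profile is a BNE iff every type of every player is best-responding given beliefs about the other side.
The investor plays Fund: E[Fund] = 1/4·(10) + 3/4·(10) = 10; E[Pass] = -1. Best-responding. ✓
The founder (project quality low), facing Fund: Accept terms gives 9, Reject terms gives -3. Proposed Accept terms is best. ✓
The founder (project quality high), facing Fund: Accept terms gives 12, Reject terms gives 5. Proposed Accept terms is best. ✓

Yes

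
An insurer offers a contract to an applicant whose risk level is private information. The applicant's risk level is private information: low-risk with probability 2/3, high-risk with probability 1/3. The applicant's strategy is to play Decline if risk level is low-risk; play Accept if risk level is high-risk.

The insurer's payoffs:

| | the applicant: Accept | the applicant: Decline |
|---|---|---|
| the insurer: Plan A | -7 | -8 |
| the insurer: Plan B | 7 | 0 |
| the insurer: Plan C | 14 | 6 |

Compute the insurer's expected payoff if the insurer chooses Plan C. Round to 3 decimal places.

E[Plan C] = 2/3·6 + 1/3·14 = 4 + 14/3 = 26/3

8.667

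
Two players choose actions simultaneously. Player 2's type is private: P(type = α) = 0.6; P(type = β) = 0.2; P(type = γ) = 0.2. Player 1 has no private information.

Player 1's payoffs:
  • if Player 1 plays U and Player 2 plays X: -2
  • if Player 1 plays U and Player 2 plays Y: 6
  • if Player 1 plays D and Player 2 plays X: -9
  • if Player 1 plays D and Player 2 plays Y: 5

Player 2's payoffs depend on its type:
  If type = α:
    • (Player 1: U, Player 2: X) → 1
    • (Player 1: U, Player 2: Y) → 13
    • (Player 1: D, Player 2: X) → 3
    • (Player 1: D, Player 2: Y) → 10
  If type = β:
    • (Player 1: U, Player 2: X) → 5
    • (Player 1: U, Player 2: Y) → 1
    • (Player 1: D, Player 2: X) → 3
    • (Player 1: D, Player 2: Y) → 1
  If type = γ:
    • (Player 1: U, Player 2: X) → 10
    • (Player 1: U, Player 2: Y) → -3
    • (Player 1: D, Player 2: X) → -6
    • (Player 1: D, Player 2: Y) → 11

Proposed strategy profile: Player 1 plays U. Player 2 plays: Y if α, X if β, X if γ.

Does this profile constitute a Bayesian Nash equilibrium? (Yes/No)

Player 1 plays U: E[U] = 0.6·(6) + 0.2·(-2) + 0.2·(-2) = 2.8; E[D] = -0.6. Best-responding. ✓
Player 2 (type α), facing U: X gives 1, Y gives 13. Proposed Y is best. ✓
Player 2 (type β), facing U: X gives 5, Y gives 1. Proposed X is best. ✓
Player 2 (type γ), facing U: X gives 10, Y gives -3. Proposed X is best. ✓

Yes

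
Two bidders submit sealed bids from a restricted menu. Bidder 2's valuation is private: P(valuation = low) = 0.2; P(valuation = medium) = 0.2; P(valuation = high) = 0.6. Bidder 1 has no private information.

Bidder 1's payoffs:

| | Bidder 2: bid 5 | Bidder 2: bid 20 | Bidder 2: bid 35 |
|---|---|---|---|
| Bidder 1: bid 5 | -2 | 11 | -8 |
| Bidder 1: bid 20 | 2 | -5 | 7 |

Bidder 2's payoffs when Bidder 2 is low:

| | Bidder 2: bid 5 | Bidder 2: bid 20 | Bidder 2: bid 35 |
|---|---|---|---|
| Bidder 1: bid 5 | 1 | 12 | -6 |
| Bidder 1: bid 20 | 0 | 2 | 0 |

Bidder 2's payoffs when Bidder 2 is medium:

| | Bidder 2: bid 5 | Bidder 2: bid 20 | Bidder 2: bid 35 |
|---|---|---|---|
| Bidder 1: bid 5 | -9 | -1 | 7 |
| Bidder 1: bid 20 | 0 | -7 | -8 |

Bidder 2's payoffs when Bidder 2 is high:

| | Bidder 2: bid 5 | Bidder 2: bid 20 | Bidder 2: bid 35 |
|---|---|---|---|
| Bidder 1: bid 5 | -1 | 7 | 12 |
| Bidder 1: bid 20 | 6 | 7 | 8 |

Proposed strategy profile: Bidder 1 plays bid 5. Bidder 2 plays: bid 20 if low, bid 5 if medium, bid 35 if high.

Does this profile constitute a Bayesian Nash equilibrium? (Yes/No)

Bidder 1 plays bid 5: E[bid 5] = 0.2·(11) + 0.2·(-2) + 0.6·(-8) = -3; E[bid 20] = 3.6. Not best-responding. ✗
Bidder 2 (valuation low), facing bid 5: bid 5 gives 1, bid 20 gives 12, bid 35 gives -6. Proposed bid 20 is best. ✓
Bidder 2 (valuation medium), facing bid 5: bid 5 gives -9, bid 20 gives -1, bid 35 gives 7. Proposed bid 5 is not best — profitable deviation exists. ✗
Bidder 2 (valuation high), facing bid 5: bid 5 gives -1, bid 20 gives 7, bid 35 gives 12. Proposed bid 35 is best. ✓

No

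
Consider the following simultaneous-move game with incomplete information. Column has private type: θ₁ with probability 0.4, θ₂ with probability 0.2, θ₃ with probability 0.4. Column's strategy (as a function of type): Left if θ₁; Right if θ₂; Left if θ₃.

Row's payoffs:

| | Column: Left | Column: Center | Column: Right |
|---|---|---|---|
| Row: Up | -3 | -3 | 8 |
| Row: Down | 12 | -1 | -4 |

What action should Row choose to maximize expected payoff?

Down

E[Up] = 0.4·(-3) + 0.2·(8) + 0.4·(-3) = -0.8
E[Down] = 0.4·(12) + 0.2·(-4) + 0.4·(12) = 8.8
Best response: Down (8.8 is the largest).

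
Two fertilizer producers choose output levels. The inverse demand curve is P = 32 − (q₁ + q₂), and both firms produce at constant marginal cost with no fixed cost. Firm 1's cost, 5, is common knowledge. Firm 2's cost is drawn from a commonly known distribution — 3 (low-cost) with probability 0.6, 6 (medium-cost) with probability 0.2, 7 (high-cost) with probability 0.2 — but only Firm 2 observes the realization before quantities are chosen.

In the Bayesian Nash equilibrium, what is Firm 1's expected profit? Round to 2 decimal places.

Type-c best response for Firm 2: q₂(c) = (32 − c)/2 − q₁/2.
Firm 1 maximizes expected profit; its first-order condition is 32 − 2q₁ − E[q₂] − 5 = 0.
Substituting E[q₂] and solving: E[c₂] = 4.4, so q₁ = (32 − 2·5 + 4.4)/3 = 8.8.
E[P] = 32 − (q₁ + E[q₂]) = 13.8; Firm 1's expected profit = (E[P] − 5)·q₁ = (13.8 − 5)·8.8 = 77.44.

77.44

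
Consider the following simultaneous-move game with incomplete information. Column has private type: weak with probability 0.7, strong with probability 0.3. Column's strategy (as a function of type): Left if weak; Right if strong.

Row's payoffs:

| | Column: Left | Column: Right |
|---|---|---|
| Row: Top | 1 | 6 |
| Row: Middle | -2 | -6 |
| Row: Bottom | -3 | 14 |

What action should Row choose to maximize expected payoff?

Top

E[Top] = 0.7·(1) + 0.3·(6) = 2.5
E[Middle] = 0.7·(-2) + 0.3·(-6) = -3.2
E[Bottom] = 0.7·(-3) + 0.3·(14) = 2.1
Best response: Top (2.5 is the largest).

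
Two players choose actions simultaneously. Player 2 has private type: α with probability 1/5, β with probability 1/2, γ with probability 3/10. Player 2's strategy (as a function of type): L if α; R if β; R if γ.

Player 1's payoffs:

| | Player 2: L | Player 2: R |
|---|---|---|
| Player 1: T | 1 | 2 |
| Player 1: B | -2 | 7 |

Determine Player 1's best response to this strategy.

B

E[T] = 1/5·(1) + 1/2·(2) + 3/10·(2) = 9/5
E[B] = 1/5·(-2) + 1/2·(7) + 3/10·(7) = 26/5
Best response: B (26/5 is the largest).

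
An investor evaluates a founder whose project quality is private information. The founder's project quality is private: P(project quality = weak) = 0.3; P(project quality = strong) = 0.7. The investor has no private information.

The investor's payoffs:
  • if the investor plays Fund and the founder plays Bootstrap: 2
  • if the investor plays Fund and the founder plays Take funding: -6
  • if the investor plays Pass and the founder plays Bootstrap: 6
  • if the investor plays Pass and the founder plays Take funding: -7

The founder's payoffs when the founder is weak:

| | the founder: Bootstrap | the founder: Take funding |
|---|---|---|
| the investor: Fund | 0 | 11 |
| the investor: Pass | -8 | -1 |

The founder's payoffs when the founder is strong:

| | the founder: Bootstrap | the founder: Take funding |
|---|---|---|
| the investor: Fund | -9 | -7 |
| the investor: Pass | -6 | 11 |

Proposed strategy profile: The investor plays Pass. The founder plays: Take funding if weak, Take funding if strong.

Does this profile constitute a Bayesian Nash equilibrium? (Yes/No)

The investor plays Pass: E[Pass] = 0.3·(-7) + 0.7·(-7) = -7; E[Fund] = -6. Not best-responding. ✗
The founder (project quality weak), facing Pass: Bootstrap gives -8, Take funding gives -1. Proposed Take funding is best. ✓
The founder (project quality strong), facing Pass: Bootstrap gives -6, Take funding gives 11. Proposed Take funding is best. ✓

No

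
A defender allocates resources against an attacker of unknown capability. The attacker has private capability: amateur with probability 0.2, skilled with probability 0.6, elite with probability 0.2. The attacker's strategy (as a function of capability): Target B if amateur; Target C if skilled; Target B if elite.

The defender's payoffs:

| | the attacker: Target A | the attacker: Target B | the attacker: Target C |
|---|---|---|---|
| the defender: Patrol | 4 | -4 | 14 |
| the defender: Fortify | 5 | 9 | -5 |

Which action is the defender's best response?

Patrol

E[Patrol] = 0.2·(-4) + 0.6·(14) + 0.2·(-4) = 6.8
E[Fortify] = 0.2·(9) + 0.6·(-5) + 0.2·(9) = 0.6
Best response: Patrol (6.8 is the largest).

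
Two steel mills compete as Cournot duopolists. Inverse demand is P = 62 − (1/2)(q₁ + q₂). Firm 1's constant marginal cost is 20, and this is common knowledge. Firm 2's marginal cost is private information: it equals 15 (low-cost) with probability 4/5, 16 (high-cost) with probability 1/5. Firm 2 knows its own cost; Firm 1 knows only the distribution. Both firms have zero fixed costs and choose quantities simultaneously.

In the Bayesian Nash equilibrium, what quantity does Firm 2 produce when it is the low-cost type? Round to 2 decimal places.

Type-c best response for Firm 2: q₂(c) = (62 − c) − q₁/2.
Firm 1 maximizes expected profit; its first-order condition is 62 − q₁ − (1/2)E[q₂] − 20 = 0.
Substituting E[q₂] and solving: E[c₂] = 15.2, so q₁ = (62 − 2·20 + 15.2)/(3/2) = 24.8.
q₂(low-cost) = (62 − 15 − (1/2)·24.8) = 34.6.

34.60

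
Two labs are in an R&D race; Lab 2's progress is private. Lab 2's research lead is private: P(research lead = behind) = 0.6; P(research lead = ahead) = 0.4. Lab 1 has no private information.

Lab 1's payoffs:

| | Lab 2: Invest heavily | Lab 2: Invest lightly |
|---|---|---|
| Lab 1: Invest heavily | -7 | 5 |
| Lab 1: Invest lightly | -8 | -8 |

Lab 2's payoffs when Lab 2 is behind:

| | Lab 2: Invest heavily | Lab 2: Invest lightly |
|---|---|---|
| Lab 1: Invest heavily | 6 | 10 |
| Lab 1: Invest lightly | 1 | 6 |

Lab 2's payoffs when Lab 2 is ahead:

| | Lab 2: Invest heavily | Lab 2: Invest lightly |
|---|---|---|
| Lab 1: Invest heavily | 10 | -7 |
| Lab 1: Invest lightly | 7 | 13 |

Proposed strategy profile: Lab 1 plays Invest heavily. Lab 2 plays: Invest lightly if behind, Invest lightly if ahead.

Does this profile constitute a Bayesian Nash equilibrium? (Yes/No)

Lab 1 plays Invest heavily: E[Invest heavily] = 0.6·(5) + 0.4·(5) = 5; E[Invest lightly] = -8. Best-responding. ✓
Lab 2 (research lead behind), facing Invest heavily: Invest heavily gives 6, Invest lightly gives 10. Proposed Invest lightly is best. ✓
Lab 2 (research lead ahead), facing Invest heavily: Invest heavily gives 10, Invest lightly gives -7. Proposed Invest lightly is not best — profitable deviation exists. ✗

No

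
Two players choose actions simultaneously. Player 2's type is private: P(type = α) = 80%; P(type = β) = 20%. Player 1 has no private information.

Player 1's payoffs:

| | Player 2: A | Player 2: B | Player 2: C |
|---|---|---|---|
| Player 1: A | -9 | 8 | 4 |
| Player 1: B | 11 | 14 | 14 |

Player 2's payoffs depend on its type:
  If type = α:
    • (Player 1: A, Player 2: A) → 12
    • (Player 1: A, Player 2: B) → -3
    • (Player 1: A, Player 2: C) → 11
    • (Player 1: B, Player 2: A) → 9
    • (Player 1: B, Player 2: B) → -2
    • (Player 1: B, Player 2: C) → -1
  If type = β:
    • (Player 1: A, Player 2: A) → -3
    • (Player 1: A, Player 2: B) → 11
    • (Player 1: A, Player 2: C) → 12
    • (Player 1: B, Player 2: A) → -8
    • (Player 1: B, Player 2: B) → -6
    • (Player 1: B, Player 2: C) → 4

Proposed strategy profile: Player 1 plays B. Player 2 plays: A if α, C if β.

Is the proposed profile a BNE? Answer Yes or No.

Yes

A profile is a BNE iff every type of every player is best-responding given beliefs about the other side.
Player 1 plays B: E[B] = 0.8·(11) + 0.2·(14) = 11.6; E[A] = -6.4. Best-responding. ✓
Player 2 (type α), facing B: A gives 9, B gives -2, C gives -1. Proposed A is best. ✓
Player 2 (type β), facing B: A gives -8, B gives -6, C gives 4. Proposed C is best. ✓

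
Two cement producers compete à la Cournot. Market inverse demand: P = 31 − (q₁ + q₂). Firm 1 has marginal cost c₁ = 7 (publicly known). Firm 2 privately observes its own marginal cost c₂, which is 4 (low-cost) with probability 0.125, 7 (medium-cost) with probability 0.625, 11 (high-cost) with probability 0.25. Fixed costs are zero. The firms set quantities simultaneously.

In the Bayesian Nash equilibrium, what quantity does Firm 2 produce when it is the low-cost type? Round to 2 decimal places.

9.40

Type-c best response for Firm 2: q₂(c) = (31 − c)/2 − q₁/2.
Firm 1 maximizes expected profit; its first-order condition is 31 − 2q₁ − E[q₂] − 7 = 0.
Substituting E[q₂] and solving: E[c₂] = 7.625, so q₁ = (31 − 2·7 + 7.625)/3 = 8.20833.
q₂(low-cost) = (31 − 4 − 8.20833)/2 = 9.39583.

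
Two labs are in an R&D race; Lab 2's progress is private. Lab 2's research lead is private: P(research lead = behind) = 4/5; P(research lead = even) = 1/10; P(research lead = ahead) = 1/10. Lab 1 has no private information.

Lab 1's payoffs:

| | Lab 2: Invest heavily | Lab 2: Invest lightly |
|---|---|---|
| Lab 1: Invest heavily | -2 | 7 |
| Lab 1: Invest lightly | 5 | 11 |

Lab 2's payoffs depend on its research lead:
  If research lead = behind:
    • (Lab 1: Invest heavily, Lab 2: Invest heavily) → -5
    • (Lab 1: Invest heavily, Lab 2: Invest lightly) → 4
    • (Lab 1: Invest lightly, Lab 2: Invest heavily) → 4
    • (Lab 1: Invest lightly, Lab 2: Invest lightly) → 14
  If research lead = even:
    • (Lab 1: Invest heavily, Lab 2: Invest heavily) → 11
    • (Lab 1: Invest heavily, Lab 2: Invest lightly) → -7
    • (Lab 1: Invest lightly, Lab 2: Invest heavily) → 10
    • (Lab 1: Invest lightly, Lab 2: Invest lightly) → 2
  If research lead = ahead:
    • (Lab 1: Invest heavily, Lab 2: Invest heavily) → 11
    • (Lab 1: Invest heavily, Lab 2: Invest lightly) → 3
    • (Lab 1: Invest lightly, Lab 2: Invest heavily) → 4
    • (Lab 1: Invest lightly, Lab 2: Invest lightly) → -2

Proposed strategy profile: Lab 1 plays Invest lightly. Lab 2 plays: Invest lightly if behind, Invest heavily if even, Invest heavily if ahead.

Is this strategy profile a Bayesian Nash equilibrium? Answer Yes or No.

Yes

A profile is a BNE iff every type of every player is best-responding given beliefs about the other side.
Lab 1 plays Invest lightly: E[Invest lightly] = 4/5·(11) + 1/10·(5) + 1/10·(5) = 49/5; E[Invest heavily] = 26/5. Best-responding. ✓
Lab 2 (research lead behind), facing Invest lightly: Invest heavily gives 4, Invest lightly gives 14. Proposed Invest lightly is best. ✓
Lab 2 (research lead even), facing Invest lightly: Invest heavily gives 10, Invest lightly gives 2. Proposed Invest heavily is best. ✓
Lab 2 (research lead ahead), facing Invest lightly: Invest heavily gives 4, Invest lightly gives -2. Proposed Invest heavily is best. ✓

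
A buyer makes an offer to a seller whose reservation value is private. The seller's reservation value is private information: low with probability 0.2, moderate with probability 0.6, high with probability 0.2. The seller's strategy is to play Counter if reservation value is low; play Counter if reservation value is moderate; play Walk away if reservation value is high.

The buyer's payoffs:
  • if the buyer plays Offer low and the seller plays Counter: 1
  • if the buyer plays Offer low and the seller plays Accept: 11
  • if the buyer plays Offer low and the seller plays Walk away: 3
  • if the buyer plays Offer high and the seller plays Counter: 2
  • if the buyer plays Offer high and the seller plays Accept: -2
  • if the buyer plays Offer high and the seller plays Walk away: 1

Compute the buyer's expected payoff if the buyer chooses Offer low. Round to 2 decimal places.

E[Offer low] = 0.2·1 + 0.6·1 + 0.2·3 = 0.2 + 0.6 + 0.6 = 1.4

1.40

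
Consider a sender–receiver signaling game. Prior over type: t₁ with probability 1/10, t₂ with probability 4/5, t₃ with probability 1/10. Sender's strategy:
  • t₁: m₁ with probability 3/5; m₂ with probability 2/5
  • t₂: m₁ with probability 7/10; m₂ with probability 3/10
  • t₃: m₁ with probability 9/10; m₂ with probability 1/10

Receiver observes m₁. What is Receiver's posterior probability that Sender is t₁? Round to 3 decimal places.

0.085

P(m₁) = (1/10)·(3/5) + (4/5)·(7/10) + (1/10)·(9/10) = 71/100
P(t₁ | m₁) = ((1/10)·(3/5)) / (71/100) = (3/50) / (71/100) = 6/71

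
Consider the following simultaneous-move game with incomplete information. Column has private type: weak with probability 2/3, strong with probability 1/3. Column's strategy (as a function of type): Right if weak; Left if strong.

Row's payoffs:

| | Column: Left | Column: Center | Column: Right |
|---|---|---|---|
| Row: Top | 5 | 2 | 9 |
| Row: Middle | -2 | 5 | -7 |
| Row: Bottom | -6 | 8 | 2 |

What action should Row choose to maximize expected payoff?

Top

E[Top] = 2/3·(9) + 1/3·(5) = 23/3
E[Middle] = 2/3·(-7) + 1/3·(-2) = -16/3
E[Bottom] = 2/3·(2) + 1/3·(-6) = -2/3
Best response: Top (23/3 is the largest).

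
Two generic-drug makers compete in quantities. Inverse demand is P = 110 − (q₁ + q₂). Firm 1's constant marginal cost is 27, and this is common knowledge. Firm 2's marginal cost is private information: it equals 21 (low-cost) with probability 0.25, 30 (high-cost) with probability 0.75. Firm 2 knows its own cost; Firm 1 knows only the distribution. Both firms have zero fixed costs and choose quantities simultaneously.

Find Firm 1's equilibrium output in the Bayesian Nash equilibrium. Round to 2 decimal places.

Each type of Firm 2 best-responds to q₁; Firm 1 best-responds to the expected q₂ over Firm 2's types.
Firm 2 with cost c maximizes (110 − (q₁+q₂) − c)·q₂, giving q₂(c) = (110 − c − q₁)/2.
E[c₂] = 0.25·21 + 0.75·30 = 27.75
Firm 1's FOC against E[q₂] yields q₁ = (110 − 2·27 + E[c₂])/3 = (110 − 54 + 27.75)/3 = 27.9167.

27.92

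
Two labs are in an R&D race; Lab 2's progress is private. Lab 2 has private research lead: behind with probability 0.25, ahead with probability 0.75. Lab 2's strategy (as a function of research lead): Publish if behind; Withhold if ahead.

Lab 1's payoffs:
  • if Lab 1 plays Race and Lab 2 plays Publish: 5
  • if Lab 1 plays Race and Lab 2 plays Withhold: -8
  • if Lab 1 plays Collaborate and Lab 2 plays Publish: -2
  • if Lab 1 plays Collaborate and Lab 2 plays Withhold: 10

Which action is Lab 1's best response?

Collaborate

E[Race] = 0.25·(5) + 0.75·(-8) = -4.75
E[Collaborate] = 0.25·(-2) + 0.75·(10) = 7
Best response: Collaborate (7 is the largest).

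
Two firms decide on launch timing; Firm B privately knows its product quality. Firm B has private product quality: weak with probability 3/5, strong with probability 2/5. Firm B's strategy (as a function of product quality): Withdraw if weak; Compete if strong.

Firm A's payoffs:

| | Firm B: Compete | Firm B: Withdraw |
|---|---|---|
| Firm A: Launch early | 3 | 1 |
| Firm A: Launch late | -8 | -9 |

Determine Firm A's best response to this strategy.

Launch early

E[Launch early] = 3/5·(1) + 2/5·(3) = 9/5
E[Launch late] = 3/5·(-9) + 2/5·(-8) = -43/5
Best response: Launch early (9/5 is the largest).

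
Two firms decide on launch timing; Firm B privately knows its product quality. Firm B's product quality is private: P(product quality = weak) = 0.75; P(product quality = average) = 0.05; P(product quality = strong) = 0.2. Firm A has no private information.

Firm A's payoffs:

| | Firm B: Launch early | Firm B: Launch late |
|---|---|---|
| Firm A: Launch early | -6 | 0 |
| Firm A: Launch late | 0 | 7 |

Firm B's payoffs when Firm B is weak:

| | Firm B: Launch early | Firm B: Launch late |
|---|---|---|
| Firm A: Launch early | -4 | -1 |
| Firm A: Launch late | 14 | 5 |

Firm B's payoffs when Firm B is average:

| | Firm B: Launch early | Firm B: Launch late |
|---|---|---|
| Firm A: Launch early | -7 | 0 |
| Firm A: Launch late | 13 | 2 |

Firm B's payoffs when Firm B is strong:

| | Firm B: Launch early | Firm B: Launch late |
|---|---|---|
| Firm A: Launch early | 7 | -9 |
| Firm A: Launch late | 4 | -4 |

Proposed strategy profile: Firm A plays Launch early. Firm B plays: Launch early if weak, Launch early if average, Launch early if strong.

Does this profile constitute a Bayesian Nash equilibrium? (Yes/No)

Firm A plays Launch early: E[Launch early] = 0.75·(-6) + 0.05·(-6) + 0.2·(-6) = -6; E[Launch late] = 0. Not best-responding. ✗
Firm B (product quality weak), facing Launch early: Launch early gives -4, Launch late gives -1. Proposed Launch early is not best — profitable deviation exists. ✗
Firm B (product quality average), facing Launch early: Launch early gives -7, Launch late gives 0. Proposed Launch early is not best — profitable deviation exists. ✗
Firm B (product quality strong), facing Launch early: Launch early gives 7, Launch late gives -9. Proposed Launch early is best. ✓

No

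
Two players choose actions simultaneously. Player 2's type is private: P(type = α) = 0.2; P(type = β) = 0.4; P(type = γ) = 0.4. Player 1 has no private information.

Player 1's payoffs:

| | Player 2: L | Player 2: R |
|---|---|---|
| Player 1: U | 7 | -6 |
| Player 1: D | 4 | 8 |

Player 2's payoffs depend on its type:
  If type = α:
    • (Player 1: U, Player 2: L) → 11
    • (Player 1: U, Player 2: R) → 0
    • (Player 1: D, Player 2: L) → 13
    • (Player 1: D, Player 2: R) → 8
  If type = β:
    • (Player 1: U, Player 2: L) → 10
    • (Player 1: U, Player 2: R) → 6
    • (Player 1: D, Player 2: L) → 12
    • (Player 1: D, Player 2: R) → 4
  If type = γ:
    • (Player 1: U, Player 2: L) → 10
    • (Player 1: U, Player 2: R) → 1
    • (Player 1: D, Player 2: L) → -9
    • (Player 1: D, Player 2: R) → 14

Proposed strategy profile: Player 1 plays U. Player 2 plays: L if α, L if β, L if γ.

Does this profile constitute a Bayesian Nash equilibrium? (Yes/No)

Yes

A profile is a BNE iff every type of every player is best-responding given beliefs about the other side.
Player 1 plays U: E[U] = 0.2·(7) + 0.4·(7) + 0.4·(7) = 7; E[D] = 4. Best-responding. ✓
Player 2 (type α), facing U: L gives 11, R gives 0. Proposed L is best. ✓
Player 2 (type β), facing U: L gives 10, R gives 6. Proposed L is best. ✓
Player 2 (type γ), facing U: L gives 10, R gives 1. Proposed L is best. ✓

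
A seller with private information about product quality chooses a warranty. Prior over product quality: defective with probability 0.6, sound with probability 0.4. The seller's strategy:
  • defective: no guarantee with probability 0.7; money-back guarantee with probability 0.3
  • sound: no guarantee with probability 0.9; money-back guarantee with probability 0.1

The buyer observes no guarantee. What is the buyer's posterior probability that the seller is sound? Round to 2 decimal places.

P(no guarantee) = 0.6·0.7 + 0.4·0.9 = 0.78
P(sound | no guarantee) = (0.4·0.9) / 0.78 = 0.36 / 0.78 = 0.461538

0.46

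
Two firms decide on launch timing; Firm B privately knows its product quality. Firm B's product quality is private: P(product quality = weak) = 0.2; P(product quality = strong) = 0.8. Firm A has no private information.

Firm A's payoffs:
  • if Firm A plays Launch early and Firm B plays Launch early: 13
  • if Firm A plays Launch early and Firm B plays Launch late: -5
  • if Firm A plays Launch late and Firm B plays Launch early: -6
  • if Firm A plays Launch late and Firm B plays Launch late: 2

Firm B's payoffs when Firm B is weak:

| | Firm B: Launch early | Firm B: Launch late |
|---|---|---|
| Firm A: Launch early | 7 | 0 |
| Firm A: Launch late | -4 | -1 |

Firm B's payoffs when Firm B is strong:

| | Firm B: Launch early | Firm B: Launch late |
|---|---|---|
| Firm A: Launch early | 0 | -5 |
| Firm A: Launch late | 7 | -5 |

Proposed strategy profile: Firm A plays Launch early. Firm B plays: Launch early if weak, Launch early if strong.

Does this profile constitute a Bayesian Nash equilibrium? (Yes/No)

Firm A plays Launch early: E[Launch early] = 0.2·(13) + 0.8·(13) = 13; E[Launch late] = -6. Best-responding. ✓
Firm B (product quality weak), facing Launch early: Launch early gives 7, Launch late gives 0. Proposed Launch early is best. ✓
Firm B (product quality strong), facing Launch early: Launch early gives 0, Launch late gives -5. Proposed Launch early is best. ✓

Yes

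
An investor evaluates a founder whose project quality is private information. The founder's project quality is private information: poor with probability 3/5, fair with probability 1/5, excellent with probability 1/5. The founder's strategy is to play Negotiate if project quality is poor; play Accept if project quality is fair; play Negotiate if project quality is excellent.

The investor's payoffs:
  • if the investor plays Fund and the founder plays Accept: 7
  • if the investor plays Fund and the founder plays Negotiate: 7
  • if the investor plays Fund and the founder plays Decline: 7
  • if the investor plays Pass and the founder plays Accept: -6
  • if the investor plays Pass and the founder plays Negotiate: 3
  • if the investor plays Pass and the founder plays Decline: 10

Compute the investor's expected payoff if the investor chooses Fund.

Take the expectation over the founder's project quality, weighting each type's action by its prior probability.
E[Fund] = 3/5·7 + 1/5·7 + 1/5·7 = 21/5 + 7/5 + 7/5 = 7

7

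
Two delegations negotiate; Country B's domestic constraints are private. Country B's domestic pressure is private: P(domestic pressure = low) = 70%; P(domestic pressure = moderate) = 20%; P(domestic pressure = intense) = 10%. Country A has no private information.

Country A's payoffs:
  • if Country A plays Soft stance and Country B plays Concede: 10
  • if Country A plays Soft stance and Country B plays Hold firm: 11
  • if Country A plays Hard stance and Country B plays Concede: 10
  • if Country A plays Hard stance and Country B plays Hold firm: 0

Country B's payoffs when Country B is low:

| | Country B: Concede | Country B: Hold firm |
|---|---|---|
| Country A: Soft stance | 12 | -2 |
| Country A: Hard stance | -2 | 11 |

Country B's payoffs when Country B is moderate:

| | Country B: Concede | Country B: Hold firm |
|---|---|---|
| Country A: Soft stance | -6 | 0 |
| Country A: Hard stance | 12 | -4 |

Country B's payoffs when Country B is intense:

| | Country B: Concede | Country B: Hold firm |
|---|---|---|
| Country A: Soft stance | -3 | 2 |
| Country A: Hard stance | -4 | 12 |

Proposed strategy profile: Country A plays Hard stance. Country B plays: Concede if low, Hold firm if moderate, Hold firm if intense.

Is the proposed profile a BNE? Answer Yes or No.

No

A profile is a BNE iff every type of every player is best-responding given beliefs about the other side.
Country A plays Hard stance: E[Hard stance] = 0.7·(10) + 0.2·(0) + 0.1·(0) = 7; E[Soft stance] = 10.3. Not best-responding. ✗
Country B (domestic pressure low), facing Hard stance: Concede gives -2, Hold firm gives 11. Proposed Concede is not best — profitable deviation exists. ✗
Country B (domestic pressure moderate), facing Hard stance: Concede gives 12, Hold firm gives -4. Proposed Hold firm is not best — profitable deviation exists. ✗
Country B (domestic pressure intense), facing Hard stance: Concede gives -4, Hold firm gives 12. Proposed Hold firm is best. ✓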